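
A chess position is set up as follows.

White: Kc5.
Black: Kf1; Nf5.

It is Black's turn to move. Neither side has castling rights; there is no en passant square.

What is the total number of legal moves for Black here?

13

Black to move; king on f1.
In check: no.
Legal moves: Ng7, Ne7, Nh6, Nd6, Nh4, Nd4, Ng3, Ne3, Kg2, Kf2, Ke2, Kg1, Ke1.
Count: 13.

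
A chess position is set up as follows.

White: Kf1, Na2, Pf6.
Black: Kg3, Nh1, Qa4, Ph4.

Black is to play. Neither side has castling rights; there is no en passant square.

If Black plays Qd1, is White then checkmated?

After Qd1: white king on f1; in check: yes, from the black queen on d1.
King squares — e1: attacked by Qd1; g1: attacked by Qd1; e2: attacked by Qd1; f2: attacked by Nh1; g2: attacked by Kg3.
White has no legal moves → checkmate.

yes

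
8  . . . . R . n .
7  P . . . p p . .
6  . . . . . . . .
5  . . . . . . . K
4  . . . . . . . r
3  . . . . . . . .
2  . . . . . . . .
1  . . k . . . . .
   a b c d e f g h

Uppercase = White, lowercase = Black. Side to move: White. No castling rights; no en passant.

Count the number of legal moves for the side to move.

White to move; king on h5.
In check: yes, from the black rook on h4.
Legal moves: Kg5, Kxh4.
Count: 2.

2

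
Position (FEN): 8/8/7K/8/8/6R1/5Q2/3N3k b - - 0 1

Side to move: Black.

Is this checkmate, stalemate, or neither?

stalemate

Black to move; black king on h1.
In check: no.
King squares — g1: attacked by Qf2; g2: attacked by Qf2; h2: attacked by Qf2.
Legal moves for Black: none.
Not in check and no legal moves → stalemate.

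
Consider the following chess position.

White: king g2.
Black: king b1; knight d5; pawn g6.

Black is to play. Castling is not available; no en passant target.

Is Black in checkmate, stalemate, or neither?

neither

Black to move; black king on b1.
In check: no.
Legal moves for Black: Ne7, Nc7, Nf6, Nb6, Nf4+, Nb4, Ne3+, Nc3, Kc2, Kb2, Ka2, Kc1, Ka1, g5.
Black has 14 legal moves and is not in check → neither.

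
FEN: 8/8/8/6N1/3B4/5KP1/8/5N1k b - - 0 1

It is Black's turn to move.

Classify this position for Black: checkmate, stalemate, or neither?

Black to move; black king on h1.
In check: no.
King squares — g1: attacked by Bd4; g2: attacked by Kf3; h2: attacked by Nf1.
Legal moves for Black: none.
Not in check and no legal moves → stalemate.

stalemate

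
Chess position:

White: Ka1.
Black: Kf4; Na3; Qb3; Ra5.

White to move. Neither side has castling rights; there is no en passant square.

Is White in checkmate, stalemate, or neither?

stalemate

White to move; white king on a1.
In check: no.
King squares — b1: attacked by Na3; a2: attacked by Qb3; b2: attacked by Qb3.
Legal moves for White: none.
Not in check and no legal moves → stalemate.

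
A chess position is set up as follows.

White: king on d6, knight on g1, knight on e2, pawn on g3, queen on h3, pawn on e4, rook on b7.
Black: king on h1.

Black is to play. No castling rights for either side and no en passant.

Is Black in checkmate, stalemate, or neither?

checkmate

Black to move; black king on h1.
In check: yes, from the white queen on h3.
King squares — g1: attacked by Ne2; g2: attacked by Qh3; h2: attacked by Qh3.
Legal moves for Black: none.
In check with no legal moves → checkmate.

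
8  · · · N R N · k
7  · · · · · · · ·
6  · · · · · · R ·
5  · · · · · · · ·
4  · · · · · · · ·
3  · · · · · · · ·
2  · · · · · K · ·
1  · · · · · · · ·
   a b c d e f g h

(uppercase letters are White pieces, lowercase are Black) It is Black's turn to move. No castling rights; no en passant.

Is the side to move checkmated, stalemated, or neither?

stalemate

Black to move; black king on h8.
In check: no.
King squares — g7: attacked by Rg6; h7: attacked by Nf8; g8: attacked by Rg6.
Legal moves for Black: none.
Not in check and no legal moves → stalemate.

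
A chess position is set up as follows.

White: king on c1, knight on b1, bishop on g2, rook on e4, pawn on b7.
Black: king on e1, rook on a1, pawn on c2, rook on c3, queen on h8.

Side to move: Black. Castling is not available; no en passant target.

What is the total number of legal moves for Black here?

Black to move; king on e1.
In check: yes, from the white rook on e4.
Legal moves: Kf2, Re3.
Count: 2.

2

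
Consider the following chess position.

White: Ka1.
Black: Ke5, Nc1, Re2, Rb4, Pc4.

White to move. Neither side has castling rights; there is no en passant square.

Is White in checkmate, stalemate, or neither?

White to move; white king on a1.
In check: no.
King squares — b1: attacked by Rb4; a2: attacked by Nc1; b2: attacked by Re2.
Legal moves for White: none.
Not in check and no legal moves → stalemate.

stalemate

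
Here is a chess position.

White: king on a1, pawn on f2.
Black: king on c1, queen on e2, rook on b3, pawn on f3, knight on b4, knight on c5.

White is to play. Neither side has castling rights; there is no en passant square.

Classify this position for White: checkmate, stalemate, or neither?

stalemate

White to move; white king on a1.
In check: no.
King squares — b1: attacked by Kc1; a2: attacked by Qe2; b2: attacked by Kc1.
Legal moves for White: none.
Not in check and no legal moves → stalemate.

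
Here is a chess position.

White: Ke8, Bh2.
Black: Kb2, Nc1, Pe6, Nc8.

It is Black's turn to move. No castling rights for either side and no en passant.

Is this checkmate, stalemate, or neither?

Black to move; black king on b2.
In check: no.
Legal moves for Black: Ne7, Na7, Nd6+, Nb6, Kc3, Kb3, Ka3, Kc2, Ka2, Kb1, Ka1, Nd3, Nb3, Ne2, Na2, e5.
Black has 16 legal moves and is not in check → neither.

neither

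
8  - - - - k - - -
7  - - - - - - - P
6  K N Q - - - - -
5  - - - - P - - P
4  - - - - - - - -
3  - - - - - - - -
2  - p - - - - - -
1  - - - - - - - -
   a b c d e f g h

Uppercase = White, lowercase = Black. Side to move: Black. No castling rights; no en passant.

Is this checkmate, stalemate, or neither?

Black to move; black king on e8.
In check: yes, from the white queen on c6.
King squares — d7: attacked by Nb6; e7: available; f7: available; d8: available; f8: available.
Legal moves for Black: Kf8, Kd8, Kf7, Ke7.
Black is in check but has 4 legal moves → neither.

neither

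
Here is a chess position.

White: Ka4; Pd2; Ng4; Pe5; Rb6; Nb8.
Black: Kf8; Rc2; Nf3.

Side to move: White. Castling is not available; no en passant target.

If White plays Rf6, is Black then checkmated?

no

After Rf6: black king on f8; in check: yes, from the white rook on f6.
Black has 4 legal replies: Kg8, Ke8, Kg7, Ke7.
In check but a legal move exists → not checkmate.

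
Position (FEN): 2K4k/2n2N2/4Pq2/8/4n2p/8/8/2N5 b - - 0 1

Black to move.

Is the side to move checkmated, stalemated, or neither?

Black to move; black king on h8.
In check: yes, from the white knight on f7.
Legal moves for Black: Kg8, Kh7, Kg7, Qxf7.
Black is in check but has 4 legal moves → neither.

neither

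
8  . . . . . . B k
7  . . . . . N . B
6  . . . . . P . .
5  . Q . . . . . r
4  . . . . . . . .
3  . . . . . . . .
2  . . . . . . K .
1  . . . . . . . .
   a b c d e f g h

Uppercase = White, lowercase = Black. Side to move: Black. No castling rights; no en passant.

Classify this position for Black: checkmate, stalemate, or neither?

Black to move; black king on h8.
In check: yes, from the white knight on f7.
King squares — g7: attacked by Pf6; h7: attacked by Bg8; g8: attacked by Bh7.
Legal moves for Black: none.
In check with no legal moves → checkmate.

checkmate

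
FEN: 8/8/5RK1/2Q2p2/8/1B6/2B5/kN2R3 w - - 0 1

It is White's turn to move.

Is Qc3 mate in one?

After Qc3: black king on a1; in check: yes, from the white queen on c3.
King squares — b1: attacked by Re1; a2: attacked by Bb3; b2: attacked by Qc3.
Black has no legal moves → checkmate.

yes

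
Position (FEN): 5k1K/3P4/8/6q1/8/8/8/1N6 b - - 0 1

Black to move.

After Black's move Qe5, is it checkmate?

After Qe5: white king on h8; in check: yes, from the black queen on e5.
White has 1 legal reply: Kh7.
In check but a legal move exists → not checkmate.

no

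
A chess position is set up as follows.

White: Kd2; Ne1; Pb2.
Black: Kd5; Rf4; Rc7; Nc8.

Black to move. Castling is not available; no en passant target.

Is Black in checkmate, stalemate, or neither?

Black to move; black king on d5.
In check: no.
Legal moves for Black include: Ne7, Na7, Nd6, Nb6, Rh7, Rg7, Rcf7, Re7, Rd7, Rb7, Ra7, Rc6, Rc5, Rcc4, Rc3, Rc2+, Rc1, Ke6, ... (list truncated; more exist).
Black has legal moves and is not in check → neither.

neither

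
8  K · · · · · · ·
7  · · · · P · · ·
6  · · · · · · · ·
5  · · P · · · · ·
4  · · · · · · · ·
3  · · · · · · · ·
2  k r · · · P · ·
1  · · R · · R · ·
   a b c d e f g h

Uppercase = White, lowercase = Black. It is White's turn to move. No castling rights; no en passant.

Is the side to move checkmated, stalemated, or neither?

neither

White to move; white king on a8.
In check: no.
Legal moves for White include: Ka7, Rh1, Rg1, Rfe1, Rfd1, Rc4, Rc3, Rc2, Rce1, Rcd1, Rb1, Ra1+, e8=Q, e8=R, e8=B, e8=N, c6, f3, ... (list truncated; more exist).
White has legal moves and is not in check → neither.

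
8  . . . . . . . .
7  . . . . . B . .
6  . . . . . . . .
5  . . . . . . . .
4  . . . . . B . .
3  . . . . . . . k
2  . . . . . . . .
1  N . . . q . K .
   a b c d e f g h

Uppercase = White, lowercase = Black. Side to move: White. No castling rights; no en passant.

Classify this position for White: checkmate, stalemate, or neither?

White to move; white king on g1.
In check: yes, from the black queen on e1.
King squares — f1: attacked by Qe1; h1: attacked by Qe1; f2: attacked by Qe1; g2: attacked by Kh3; h2: attacked by Kh3.
Legal moves for White: none.
In check with no legal moves → checkmate.

checkmate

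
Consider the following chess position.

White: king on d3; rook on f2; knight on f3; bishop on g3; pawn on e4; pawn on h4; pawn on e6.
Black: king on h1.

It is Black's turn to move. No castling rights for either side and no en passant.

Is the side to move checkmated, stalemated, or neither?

Black to move; black king on h1.
In check: no.
King squares — g1: attacked by Nf3; g2: attacked by Rf2; h2: attacked by Rf2.
Legal moves for Black: none.
Not in check and no legal moves → stalemate.

stalemate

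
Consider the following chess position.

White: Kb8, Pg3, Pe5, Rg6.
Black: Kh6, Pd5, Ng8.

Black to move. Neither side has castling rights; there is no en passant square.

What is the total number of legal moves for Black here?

Black to move; king on h6.
In check: yes, from the white rook on g6.
Legal moves: Kh7, Kxg6, Kh5.
Count: 3.

3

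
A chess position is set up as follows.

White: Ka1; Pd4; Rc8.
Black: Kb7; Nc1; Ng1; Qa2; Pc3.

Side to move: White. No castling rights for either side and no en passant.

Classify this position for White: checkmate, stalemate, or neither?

White to move; white king on a1.
In check: yes, from the black queen on a2.
King squares — b1: attacked by Qa2; a2: attacked by Nc1; b2: attacked by Qa2.
Legal moves for White: none.
In check with no legal moves → checkmate.

checkmate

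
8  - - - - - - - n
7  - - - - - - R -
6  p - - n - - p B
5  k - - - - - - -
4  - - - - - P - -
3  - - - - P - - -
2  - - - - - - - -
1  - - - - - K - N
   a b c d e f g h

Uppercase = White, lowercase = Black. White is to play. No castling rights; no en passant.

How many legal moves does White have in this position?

White to move; king on f1.
In check: no.
Legal moves: Rg8, Rh7, Rf7, Re7, Rd7, Rc7, Rb7, Ra7, Rxg6, Bg5, Ng3, Nf2, Kg2, Kf2, Ke2, Kg1, Ke1, f5, e4.
Count: 19.

19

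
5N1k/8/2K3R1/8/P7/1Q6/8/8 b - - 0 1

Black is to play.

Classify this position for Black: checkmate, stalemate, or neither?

Black to move; black king on h8.
In check: no.
King squares — g7: attacked by Rg6; h7: attacked by Nf8; g8: attacked by Qb3.
Legal moves for Black: none.
Not in check and no legal moves → stalemate.

stalemate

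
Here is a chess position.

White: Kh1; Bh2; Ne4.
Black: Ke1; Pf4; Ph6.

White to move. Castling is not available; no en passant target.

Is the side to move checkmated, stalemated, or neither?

White to move; white king on h1.
In check: no.
Legal moves for White: Nf6, Nd6, Ng5, Nc5, Ng3, Nc3, Nf2, Nd2, Bxf4, Bg3+, Bg1, Kg2, Kg1.
White has 13 legal moves and is not in check → neither.

neither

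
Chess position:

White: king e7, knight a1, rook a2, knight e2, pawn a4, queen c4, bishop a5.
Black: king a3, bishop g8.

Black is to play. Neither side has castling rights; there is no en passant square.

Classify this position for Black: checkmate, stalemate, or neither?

Black to move; black king on a3.
In check: yes, from the white rook on a2.
King squares — a2: attacked by Qc4; b2: attacked by Ra2; b3: attacked by Na1; a4: attacked by Ra2; b4: attacked by Qc4.
Legal moves for Black: none.
In check with no legal moves → checkmate.

checkmate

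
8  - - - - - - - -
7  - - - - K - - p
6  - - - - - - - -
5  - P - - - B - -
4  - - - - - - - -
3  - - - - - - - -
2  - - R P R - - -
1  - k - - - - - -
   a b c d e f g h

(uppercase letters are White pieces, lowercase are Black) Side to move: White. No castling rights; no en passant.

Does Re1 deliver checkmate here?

After Re1: black king on b1; in check: yes, from the white rook on e1.
King squares — a1: attacked by Re1; c1: attacked by Re1; a2: attacked by Rc2; b2: attacked by Rc2; c2: attacked by Bf5.
Black has no legal moves → checkmate.

yes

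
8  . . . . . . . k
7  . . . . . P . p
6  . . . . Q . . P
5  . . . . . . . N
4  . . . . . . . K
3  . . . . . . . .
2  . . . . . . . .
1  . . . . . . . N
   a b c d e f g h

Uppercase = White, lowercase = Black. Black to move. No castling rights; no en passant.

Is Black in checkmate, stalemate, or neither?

Black to move; black king on h8.
In check: no.
King squares — g7: attacked by Nh5; h7: own pawn; g8: attacked by Pf7.
Legal moves for Black: none.
Not in check and no legal moves → stalemate.

stalemate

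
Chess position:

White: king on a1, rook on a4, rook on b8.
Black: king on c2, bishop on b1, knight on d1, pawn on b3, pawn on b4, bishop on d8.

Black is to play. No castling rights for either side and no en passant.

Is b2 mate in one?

yes

After b2: white king on a1; in check: yes, from the black pawn on b2.
King squares — b1: attacked by Kc2; a2: attacked by Bb1; b2: attacked by Nd1.
White has no legal moves → checkmate.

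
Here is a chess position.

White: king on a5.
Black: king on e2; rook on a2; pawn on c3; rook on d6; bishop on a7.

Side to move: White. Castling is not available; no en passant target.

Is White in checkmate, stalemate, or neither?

White to move; white king on a5.
In check: yes, from the black rook on a2.
Legal moves for White: Kb5, Kb4.
White is in check but has 2 legal moves → neither.

neither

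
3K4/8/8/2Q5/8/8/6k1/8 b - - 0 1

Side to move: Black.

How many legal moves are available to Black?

6

Black to move; king on g2.
In check: no.
Legal moves: Kh3, Kg3, Kf3, Kh2, Kh1, Kf1.
Count: 6.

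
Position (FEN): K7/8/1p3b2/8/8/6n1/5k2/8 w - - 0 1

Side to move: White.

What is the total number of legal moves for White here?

3

White to move; king on a8.
In check: no.
Legal moves: Kb8, Kb7, Ka7.
Count: 3.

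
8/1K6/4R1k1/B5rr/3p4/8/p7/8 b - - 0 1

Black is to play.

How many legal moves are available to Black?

4

Black to move; king on g6.
In check: yes, from the white rook on e6.
Legal moves: Kh7, Kg7, Kf7, Kf5.
Count: 4.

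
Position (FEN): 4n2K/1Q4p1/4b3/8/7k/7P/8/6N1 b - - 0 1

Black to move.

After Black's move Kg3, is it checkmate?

After Kg3: white king on h8; in check: no.
White is not in check, so this cannot be checkmate.

no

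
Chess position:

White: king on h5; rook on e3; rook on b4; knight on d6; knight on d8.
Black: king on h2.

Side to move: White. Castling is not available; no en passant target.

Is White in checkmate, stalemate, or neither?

White to move; white king on h5.
In check: no.
Legal moves for White include: N8f7, N8b7, Ne6, Nc6, Ne8, Nc8, N6f7, N6b7, Nf5, Nb5, Ne4, Nc4, Kh6, Kg6, Kg5, Kh4, Kg4, Rb8, ... (list truncated; more exist).
White has legal moves and is not in check → neither.

neither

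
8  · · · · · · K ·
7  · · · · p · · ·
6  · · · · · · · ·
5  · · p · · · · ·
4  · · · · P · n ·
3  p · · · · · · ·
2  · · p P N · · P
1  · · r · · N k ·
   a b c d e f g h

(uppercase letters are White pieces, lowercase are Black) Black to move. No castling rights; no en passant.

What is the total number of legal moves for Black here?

4

Black to move; king on g1.
In check: yes, from the white knight on e2.
Legal moves: Kg2, Kf2, Kh1, Kxf1.
Count: 4.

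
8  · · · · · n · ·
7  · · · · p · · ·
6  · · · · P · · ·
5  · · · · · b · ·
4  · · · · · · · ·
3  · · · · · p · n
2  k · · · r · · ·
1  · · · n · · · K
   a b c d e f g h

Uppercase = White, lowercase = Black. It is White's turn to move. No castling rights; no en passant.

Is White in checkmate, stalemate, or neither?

stalemate

White to move; white king on h1.
In check: no.
King squares — g1: attacked by Nh3; g2: attacked by Re2; h2: attacked by Re2.
Legal moves for White: none.
Not in check and no legal moves → stalemate.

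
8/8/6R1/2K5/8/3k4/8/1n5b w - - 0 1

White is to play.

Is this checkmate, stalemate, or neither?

neither

White to move; white king on c5.
In check: no.
Legal moves for White: Rg8, Rg7, Rh6, Rf6, Re6, Rd6+, Rc6, Rb6, Ra6, Rg5, Rg4, Rg3+, Rg2, Rg1, Kd6, Kb6, Kb5, Kb4.
White has 18 legal moves and is not in check → neither.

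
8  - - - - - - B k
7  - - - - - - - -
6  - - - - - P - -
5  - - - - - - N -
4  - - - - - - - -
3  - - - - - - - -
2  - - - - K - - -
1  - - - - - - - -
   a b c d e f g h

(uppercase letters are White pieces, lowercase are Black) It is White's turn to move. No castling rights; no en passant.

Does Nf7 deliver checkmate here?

After Nf7: black king on h8; in check: yes, from the white knight on f7.
Black has 1 legal reply: Kxg8.
In check but a legal move exists → not checkmate.

no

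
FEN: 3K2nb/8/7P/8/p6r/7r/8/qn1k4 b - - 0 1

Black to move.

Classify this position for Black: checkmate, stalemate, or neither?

Black to move; black king on d1.
In check: no.
Legal moves for Black include: Bg7, Bf6+, Be5, Bd4, Bc3, Bb2, Ne7, Nxh6, Nf6, Rxh6, Rh5, Rg4, Rf4, Re4, Rd4+, Rc4, Rb4, Rg3, ... (list truncated; more exist).
Black has legal moves and is not in check → neither.

neither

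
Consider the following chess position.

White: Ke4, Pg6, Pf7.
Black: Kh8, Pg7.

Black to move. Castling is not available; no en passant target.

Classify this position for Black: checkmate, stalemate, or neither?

Black to move; black king on h8.
In check: no.
King squares — g7: own pawn; h7: attacked by Pg6; g8: attacked by Pf7.
Legal moves for Black: none.
Not in check and no legal moves → stalemate.

stalemate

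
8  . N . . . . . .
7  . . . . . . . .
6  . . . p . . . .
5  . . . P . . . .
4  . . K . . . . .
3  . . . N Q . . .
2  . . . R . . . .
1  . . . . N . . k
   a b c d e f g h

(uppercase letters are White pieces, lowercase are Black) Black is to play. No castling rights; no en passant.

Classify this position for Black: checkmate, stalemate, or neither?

Black to move; black king on h1.
In check: no.
King squares — g1: attacked by Qe3; g2: attacked by Ne1; h2: attacked by Rd2.
Legal moves for Black: none.
Not in check and no legal moves → stalemate.

stalemate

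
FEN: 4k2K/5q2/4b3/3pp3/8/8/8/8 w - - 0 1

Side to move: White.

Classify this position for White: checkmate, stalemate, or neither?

stalemate

White to move; white king on h8.
In check: no.
King squares — g7: attacked by Qf7; h7: attacked by Qf7; g8: attacked by Qf7.
Legal moves for White: none.
Not in check and no legal moves → stalemate.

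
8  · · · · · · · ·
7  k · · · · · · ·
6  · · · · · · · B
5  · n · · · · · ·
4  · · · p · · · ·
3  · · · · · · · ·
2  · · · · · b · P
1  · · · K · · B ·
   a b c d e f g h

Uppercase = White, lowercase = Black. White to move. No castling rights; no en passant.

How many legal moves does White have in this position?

White to move; king on d1.
In check: no.
Legal moves: Bf8, Bg7, Bg5, Bf4, Be3, Bd2, Bc1, Bxf2, Ke2, Kd2, Kc2, Kc1, h3, h4.
Count: 14.

14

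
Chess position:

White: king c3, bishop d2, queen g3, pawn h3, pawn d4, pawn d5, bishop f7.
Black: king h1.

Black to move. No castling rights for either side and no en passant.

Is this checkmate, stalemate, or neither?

stalemate

Black to move; black king on h1.
In check: no.
King squares — g1: attacked by Qg3; g2: attacked by Qg3; h2: attacked by Qg3.
Legal moves for Black: none.
Not in check and no legal moves → stalemate.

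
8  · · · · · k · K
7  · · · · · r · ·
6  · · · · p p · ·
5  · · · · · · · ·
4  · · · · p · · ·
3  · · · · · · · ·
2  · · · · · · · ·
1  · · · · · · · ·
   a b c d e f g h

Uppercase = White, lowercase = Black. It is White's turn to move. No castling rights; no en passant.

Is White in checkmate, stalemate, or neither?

stalemate

White to move; white king on h8.
In check: no.
King squares — g7: attacked by Rf7; h7: attacked by Rf7; g8: attacked by Kf8.
Legal moves for White: none.
Not in check and no legal moves → stalemate.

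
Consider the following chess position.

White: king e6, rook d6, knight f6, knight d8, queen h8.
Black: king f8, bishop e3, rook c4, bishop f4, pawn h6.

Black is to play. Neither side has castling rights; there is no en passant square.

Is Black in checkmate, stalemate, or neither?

Black to move; black king on f8.
In check: yes, from the white queen on h8.
King squares — e7: attacked by Ke6; f7: attacked by Ke6; g7: attacked by Qh8; e8: attacked by Nf6; g8: attacked by Nf6.
Legal moves for Black: none.
In check with no legal moves → checkmate.

checkmate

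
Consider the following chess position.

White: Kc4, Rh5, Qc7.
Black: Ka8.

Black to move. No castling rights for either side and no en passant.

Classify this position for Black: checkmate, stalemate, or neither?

Black to move; black king on a8.
In check: no.
King squares — a7: attacked by Qc7; b7: attacked by Qc7; b8: attacked by Qc7.
Legal moves for Black: none.
Not in check and no legal moves → stalemate.

stalemate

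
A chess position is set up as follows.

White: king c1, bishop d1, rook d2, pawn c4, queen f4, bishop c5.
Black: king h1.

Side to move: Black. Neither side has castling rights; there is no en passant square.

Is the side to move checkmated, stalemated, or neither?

Black to move; black king on h1.
In check: no.
King squares — g1: attacked by Bc5; g2: attacked by Rd2; h2: attacked by Rd2.
Legal moves for Black: none.
Not in check and no legal moves → stalemate.

stalemate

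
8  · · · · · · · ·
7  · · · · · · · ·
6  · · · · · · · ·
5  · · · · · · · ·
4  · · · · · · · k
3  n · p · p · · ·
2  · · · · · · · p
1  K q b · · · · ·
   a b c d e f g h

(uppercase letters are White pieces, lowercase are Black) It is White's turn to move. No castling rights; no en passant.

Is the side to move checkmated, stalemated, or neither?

checkmate

White to move; white king on a1.
In check: yes, from the black queen on b1.
King squares — b1: attacked by Na3; a2: attacked by Qb1; b2: attacked by Qb1.
Legal moves for White: none.
In check with no legal moves → checkmate.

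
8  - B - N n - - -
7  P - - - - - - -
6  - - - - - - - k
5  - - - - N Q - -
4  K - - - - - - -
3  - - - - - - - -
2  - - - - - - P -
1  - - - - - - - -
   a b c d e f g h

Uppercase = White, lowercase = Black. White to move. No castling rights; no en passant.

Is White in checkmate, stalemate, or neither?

neither

White to move; white king on a4.
In check: no.
Legal moves for White include: Ndf7+, Nb7, Ne6, Ndc6, Bc7, Bd6, Qf8+, Qc8, Qh7+, Qf7, Qd7, Qg6#, Qf6+, Qe6+, Qh5+, Qg5+, Qg4, Qf4+, ... (list truncated; more exist).
White has legal moves and is not in check → neither.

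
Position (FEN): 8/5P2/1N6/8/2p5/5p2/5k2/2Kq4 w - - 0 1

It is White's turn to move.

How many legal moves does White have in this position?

White to move; king on c1.
In check: yes, from the black queen on d1.
Legal moves: Kb2, Kxd1.
Count: 2.

2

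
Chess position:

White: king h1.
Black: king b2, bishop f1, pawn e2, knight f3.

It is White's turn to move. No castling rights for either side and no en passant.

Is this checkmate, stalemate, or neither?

stalemate

White to move; white king on h1.
In check: no.
King squares — g1: attacked by Nf3; g2: attacked by Bf1; h2: attacked by Nf3.
Legal moves for White: none.
Not in check and no legal moves → stalemate.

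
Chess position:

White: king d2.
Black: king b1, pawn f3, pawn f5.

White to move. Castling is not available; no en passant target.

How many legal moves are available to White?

5

White to move; king on d2.
In check: no.
Legal moves: Ke3, Kd3, Kc3, Ke1, Kd1.
Count: 5.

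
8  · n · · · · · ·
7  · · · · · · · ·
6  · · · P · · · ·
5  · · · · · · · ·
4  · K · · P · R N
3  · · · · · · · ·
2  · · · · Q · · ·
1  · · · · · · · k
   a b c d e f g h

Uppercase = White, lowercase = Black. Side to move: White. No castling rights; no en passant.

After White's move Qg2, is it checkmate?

yes

After Qg2: black king on h1; in check: yes, from the white queen on g2.
King squares — g1: attacked by Qg2; g2: attacked by Rg4; h2: attacked by Qg2.
Black has no legal moves → checkmate.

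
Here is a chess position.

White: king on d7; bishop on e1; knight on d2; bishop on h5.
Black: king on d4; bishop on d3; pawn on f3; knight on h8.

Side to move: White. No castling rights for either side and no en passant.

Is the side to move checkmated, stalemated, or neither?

neither

White to move; white king on d7.
In check: no.
Legal moves for White include: Ke8, Kd8, Kc8, Ke7, Kc7, Ke6, Kd6, Kc6, Be8, Bf7, Bg6, Bg4, Bxf3, Ne4, Nc4, Nxf3+, Nb3+, Nf1, ... (list truncated; more exist).
White has legal moves and is not in check → neither.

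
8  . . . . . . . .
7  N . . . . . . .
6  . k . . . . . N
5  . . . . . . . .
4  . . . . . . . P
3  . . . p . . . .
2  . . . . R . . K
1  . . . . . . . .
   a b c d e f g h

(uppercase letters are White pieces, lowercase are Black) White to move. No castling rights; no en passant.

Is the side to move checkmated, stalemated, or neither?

White to move; white king on h2.
In check: no.
Legal moves for White include: Nc8+, Nc6, Nb5, Ng8, Nf7, Nf5, Ng4, Kh3, Kg3, Kg2, Kh1, Kg1, Re8, Re7, Re6+, Re5, Re4, Re3, ... (list truncated; more exist).
White has legal moves and is not in check → neither.

neither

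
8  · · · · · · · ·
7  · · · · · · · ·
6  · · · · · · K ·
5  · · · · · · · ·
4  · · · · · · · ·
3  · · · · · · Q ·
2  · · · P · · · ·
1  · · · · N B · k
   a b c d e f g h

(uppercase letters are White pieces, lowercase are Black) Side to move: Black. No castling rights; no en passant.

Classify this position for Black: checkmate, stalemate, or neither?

Black to move; black king on h1.
In check: no.
King squares — g1: attacked by Qg3; g2: attacked by Ne1; h2: attacked by Qg3.
Legal moves for Black: none.
Not in check and no legal moves → stalemate.

stalemate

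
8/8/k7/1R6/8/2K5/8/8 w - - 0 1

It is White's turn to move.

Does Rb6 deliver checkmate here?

no

After Rb6: black king on a6; in check: yes, from the white rook on b6.
Black has 3 legal replies: Ka7, Kxb6, Ka5.
In check but a legal move exists → not checkmate.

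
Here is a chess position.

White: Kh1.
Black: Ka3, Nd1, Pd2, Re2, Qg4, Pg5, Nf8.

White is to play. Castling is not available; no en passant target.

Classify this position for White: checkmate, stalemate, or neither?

White to move; white king on h1.
In check: no.
King squares — g1: attacked by Qg4; g2: attacked by Re2; h2: attacked by Re2.
Legal moves for White: none.
Not in check and no legal moves → stalemate.

stalemate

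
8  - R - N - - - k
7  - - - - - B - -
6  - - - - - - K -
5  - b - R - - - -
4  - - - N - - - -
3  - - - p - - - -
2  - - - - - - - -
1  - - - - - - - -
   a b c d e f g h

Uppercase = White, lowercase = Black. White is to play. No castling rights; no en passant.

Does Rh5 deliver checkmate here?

yes

After Rh5: black king on h8; in check: yes, from the white rook on h5.
King squares — g7: attacked by Kg6; h7: attacked by Rh5; g8: attacked by Bf7.
Black has no legal moves → checkmate.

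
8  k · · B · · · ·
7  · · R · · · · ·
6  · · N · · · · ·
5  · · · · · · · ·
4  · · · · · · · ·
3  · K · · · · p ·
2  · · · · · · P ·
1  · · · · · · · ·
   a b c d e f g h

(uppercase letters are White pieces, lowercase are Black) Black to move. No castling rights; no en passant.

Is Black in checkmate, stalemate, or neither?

Black to move; black king on a8.
In check: no.
King squares — a7: attacked by Nc6; b7: attacked by Rc7; b8: attacked by Nc6.
Legal moves for Black: none.
Not in check and no legal moves → stalemate.

stalemate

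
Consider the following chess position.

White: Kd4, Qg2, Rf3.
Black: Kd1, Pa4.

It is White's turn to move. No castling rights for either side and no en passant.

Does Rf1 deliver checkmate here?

After Rf1: black king on d1; in check: yes, from the white rook on f1.
King squares — c1: attacked by Rf1; e1: attacked by Rf1; c2: attacked by Qg2; d2: attacked by Qg2; e2: attacked by Qg2.
Black has no legal moves → checkmate.

yes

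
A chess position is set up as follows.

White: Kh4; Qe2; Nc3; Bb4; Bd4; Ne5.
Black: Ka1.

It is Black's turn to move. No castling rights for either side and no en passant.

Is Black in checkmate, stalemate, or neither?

Black to move; black king on a1.
In check: no.
King squares — b1: attacked by Nc3; a2: attacked by Qe2; b2: attacked by Qe2.
Legal moves for Black: none.
Not in check and no legal moves → stalemate.

stalemate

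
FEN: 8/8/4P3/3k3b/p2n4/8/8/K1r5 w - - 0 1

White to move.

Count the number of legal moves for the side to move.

White to move; king on a1.
In check: yes, from the black rook on c1.
Legal moves: Kb2, Ka2.
Count: 2.

2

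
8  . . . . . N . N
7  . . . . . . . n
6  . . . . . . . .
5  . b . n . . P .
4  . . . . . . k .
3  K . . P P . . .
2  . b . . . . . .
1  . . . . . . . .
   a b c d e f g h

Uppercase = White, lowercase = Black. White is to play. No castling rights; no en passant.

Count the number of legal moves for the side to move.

White to move; king on a3.
In check: yes, from the black bishop on b2.
Legal moves: Kb3, Kxb2, Ka2.
Count: 3.

3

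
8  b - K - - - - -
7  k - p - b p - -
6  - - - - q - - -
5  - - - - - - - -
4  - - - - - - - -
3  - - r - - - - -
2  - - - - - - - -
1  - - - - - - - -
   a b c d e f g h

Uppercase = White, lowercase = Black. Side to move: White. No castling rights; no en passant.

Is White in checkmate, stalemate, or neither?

White to move; white king on c8.
In check: yes, from the black queen on e6.
King squares — b7: attacked by Ka7; c7: attacked by Rc3; d7: attacked by Qe6; b8: attacked by Ka7; d8: attacked by Be7.
Legal moves for White: none.
In check with no legal moves → checkmate.

checkmate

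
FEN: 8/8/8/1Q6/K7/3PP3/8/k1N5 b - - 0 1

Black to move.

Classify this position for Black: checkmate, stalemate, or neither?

stalemate

Black to move; black king on a1.
In check: no.
King squares — b1: attacked by Qb5; a2: attacked by Nc1; b2: attacked by Qb5.
Legal moves for Black: none.
Not in check and no legal moves → stalemate.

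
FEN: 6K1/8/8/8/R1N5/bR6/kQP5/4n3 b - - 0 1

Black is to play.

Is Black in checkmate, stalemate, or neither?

checkmate

Black to move; black king on a2.
In check: yes, from the white queen on b2.
King squares — a1: attacked by Qb2; b1: attacked by Qb2; b2: attacked by Rb3; a3: own bishop; b3: attacked by Qb2.
Legal moves for Black: none.
In check with no legal moves → checkmate.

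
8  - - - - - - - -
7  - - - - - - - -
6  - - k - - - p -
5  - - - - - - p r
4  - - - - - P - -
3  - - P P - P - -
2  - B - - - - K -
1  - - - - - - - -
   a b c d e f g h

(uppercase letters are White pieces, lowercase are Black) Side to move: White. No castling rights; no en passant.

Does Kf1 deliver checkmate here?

After Kf1: black king on c6; in check: no.
Black is not in check, so this cannot be checkmate.

no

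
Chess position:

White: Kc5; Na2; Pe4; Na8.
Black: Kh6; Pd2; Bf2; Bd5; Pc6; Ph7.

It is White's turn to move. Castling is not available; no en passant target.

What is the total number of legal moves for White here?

White to move; king on c5.
In check: yes, from the black bishop on f2.
Legal moves: Kd6, Kb4.
Count: 2.

2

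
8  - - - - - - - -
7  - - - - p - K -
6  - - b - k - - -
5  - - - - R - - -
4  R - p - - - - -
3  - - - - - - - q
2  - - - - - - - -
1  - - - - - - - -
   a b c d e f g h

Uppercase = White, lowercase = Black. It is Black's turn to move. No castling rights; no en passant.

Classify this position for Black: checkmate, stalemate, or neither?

Black to move; black king on e6.
In check: yes, from the white rook on e5.
Legal moves for Black: Kd7, Kd6, Kxe5.
Black is in check but has 3 legal moves → neither.

neither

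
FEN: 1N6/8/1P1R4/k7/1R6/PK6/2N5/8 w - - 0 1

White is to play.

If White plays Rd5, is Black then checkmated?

After Rd5: black king on a5; in check: yes, from the white rook on d5.
King squares — a4: attacked by Kb3; b4: attacked by Nc2; b5: attacked by Rb4; a6: attacked by Nb8; b6: attacked by Rb4.
Black has no legal moves → checkmate.

yes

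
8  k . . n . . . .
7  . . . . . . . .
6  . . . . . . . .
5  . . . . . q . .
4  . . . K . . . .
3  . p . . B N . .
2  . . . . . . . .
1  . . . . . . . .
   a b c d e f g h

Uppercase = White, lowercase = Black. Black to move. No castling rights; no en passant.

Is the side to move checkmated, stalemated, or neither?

neither

Black to move; black king on a8.
In check: no.
Legal moves for Black include: Nf7, Nb7, Ne6+, Nc6+, Kb8, Kb7, Ka7, Qf8, Qc8, Qh7, Qf7, Qd7+, Qg6, Qf6+, Qe6, Qh5, Qg5, Qe5+, ... (list truncated; more exist).
Black has legal moves and is not in check → neither.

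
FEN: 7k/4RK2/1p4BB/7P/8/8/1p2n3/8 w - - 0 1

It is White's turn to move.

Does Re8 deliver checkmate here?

yes

After Re8: black king on h8; in check: yes, from the white rook on e8.
King squares — g7: attacked by Bh6; h7: attacked by Bg6; g8: attacked by Kf7.
Black has no legal moves → checkmate.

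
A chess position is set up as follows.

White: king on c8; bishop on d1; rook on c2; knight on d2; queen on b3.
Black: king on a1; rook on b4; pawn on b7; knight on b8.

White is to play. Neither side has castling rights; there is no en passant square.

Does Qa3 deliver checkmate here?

After Qa3: black king on a1; in check: yes, from the white queen on a3.
King squares — b1: attacked by Nd2; a2: attacked by Rc2; b2: attacked by Rc2.
Black has no legal moves → checkmate.

yes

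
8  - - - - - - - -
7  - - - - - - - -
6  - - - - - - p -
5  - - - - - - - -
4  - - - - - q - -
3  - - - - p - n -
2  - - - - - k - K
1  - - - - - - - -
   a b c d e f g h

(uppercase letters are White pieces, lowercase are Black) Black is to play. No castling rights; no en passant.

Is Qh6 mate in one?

yes

After Qh6: white king on h2; in check: yes, from the black queen on h6.
King squares — g1: attacked by Kf2; h1: attacked by Ng3; g2: attacked by Kf2; g3: attacked by Kf2; h3: attacked by Qh6.
White has no legal moves → checkmate.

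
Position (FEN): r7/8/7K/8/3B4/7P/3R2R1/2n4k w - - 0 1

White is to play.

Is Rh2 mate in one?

After Rh2: black king on h1; in check: yes, from the white rook on h2.
King squares — g1: attacked by Bd4; g2: attacked by Rd2; h2: attacked by Rd2.
Black has no legal moves → checkmate.

yes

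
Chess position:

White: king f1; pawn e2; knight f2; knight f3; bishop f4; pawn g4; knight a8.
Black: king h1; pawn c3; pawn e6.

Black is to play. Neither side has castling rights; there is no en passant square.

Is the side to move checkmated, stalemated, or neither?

Black to move; black king on h1.
In check: yes, from the white knight on f2.
King squares — g1: attacked by Kf1; g2: attacked by Kf1; h2: attacked by Nf3.
Legal moves for Black: none.
In check with no legal moves → checkmate.

checkmate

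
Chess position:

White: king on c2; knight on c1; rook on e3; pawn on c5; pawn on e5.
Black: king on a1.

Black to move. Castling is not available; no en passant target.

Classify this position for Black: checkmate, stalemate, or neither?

stalemate

Black to move; black king on a1.
In check: no.
King squares — b1: attacked by Kc2; a2: attacked by Nc1; b2: attacked by Kc2.
Legal moves for Black: none.
Not in check and no legal moves → stalemate.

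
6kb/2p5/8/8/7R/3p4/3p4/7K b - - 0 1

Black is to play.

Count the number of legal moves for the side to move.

Black to move; king on g8.
In check: no.
Legal moves: Bg7, Bf6, Be5, Bd4, Bc3, Bb2, Ba1, Kf8, Kg7, Kf7, c6, d1=Q+, d1=R+, d1=B, d1=N, c5.
Count: 16.

16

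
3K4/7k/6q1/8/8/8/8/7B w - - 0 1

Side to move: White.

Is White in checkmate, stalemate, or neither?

neither

White to move; white king on d8.
In check: no.
Legal moves for White: Kc8, Ke7, Kd7, Kc7, Ba8, Bb7, Bc6, Bd5, Be4, Bf3, Bg2.
White has 11 legal moves and is not in check → neither.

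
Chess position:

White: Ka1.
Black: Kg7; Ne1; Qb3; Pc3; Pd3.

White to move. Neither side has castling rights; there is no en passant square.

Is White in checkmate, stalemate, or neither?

stalemate

White to move; white king on a1.
In check: no.
King squares — b1: attacked by Qb3; a2: attacked by Qb3; b2: attacked by Qb3.
Legal moves for White: none.
Not in check and no legal moves → stalemate.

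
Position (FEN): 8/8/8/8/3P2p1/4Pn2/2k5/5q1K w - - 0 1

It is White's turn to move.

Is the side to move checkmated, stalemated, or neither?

checkmate

White to move; white king on h1.
In check: yes, from the black queen on f1.
King squares — g1: attacked by Qf1; g2: attacked by Qf1; h2: attacked by Nf3.
Legal moves for White: none.
In check with no legal moves → checkmate.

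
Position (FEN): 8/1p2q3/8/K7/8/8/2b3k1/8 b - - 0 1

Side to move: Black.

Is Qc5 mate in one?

After Qc5: white king on a5; in check: yes, from the black queen on c5.
King squares — a4: attacked by Bc2; b4: attacked by Qc5; b5: attacked by Qc5; a6: attacked by Pb7; b6: attacked by Qc5.
White has no legal moves → checkmate.

yes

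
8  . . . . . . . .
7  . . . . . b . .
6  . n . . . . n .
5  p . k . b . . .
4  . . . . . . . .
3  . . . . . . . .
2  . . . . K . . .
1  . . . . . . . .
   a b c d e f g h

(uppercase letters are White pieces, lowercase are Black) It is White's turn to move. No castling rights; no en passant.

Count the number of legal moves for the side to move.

8

White to move; king on e2.
In check: no.
Legal moves: Kf3, Ke3, Kd3, Kf2, Kd2, Kf1, Ke1, Kd1.
Count: 8.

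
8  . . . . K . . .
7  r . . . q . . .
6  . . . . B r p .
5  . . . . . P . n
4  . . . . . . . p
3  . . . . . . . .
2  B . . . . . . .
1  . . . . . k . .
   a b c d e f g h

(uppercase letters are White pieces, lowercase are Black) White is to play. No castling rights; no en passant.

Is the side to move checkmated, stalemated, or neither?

checkmate

White to move; white king on e8.
In check: yes, from the black queen on e7.
King squares — d7: attacked by Ra7; e7: attacked by Ra7; f7: attacked by Rf6; d8: attacked by Qe7; f8: attacked by Rf6.
Legal moves for White: none.
In check with no legal moves → checkmate.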